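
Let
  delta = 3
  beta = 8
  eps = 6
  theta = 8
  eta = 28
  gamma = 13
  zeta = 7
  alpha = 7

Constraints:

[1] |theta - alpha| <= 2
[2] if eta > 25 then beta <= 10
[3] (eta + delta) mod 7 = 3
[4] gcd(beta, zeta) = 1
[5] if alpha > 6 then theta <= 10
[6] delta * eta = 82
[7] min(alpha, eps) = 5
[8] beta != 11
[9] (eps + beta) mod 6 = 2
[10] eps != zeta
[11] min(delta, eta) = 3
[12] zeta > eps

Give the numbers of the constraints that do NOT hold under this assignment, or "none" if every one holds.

[1] |8 - 7| = 1; 1 ≤ 2 — holds.
[2] eta = 28 > 25, so we need beta ≤ 10; beta = 8 ≤ 10 — holds.
[3] eta + delta = 31; 31 mod 7 = 3 — holds.
[4] gcd(8, 7) = 1 — holds.
[5] alpha = 7 > 6, so we need theta ≤ 10; theta = 8 ≤ 10 — holds.
[6] delta * eta = 3 * 28 = 84, not 82 — fails.
[7] min(7, 6) = 6, not 5 — fails.
[8] beta = 8, and 8 ≠ 11 — holds.
[9] eps + beta = 14; 14 mod 6 = 2 — holds.
[10] eps = 6, zeta = 7; distinct — holds.
[11] min(3, 28) = 3 — holds.
[12] zeta = 7, eps = 6; 7 > 6 — holds.

Constraints 6 and 7 are violated.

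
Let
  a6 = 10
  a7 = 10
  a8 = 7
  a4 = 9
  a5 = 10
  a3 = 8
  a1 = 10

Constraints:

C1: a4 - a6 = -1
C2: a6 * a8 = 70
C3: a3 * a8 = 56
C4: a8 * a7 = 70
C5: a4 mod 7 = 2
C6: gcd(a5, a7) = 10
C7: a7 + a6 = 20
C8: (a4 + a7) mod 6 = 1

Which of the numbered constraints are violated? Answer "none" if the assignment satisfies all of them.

C1: a4 - a6 = 9 - 10 = -1 — OK.
C2: a6 * a8 = 10 * 7 = 70 — OK.
C3: a3 * a8 = 8 * 7 = 56 — OK.
C4: a8 * a7 = 7 * 10 = 70 — OK.
C5: 9 mod 7 = 2 — OK.
C6: gcd(10, 10) = 10 — OK.
C7: a7 + a6 = 10 + 10 = 20 — OK.
C8: a4 + a7 = 19; 19 mod 6 = 1 — OK.

No violations.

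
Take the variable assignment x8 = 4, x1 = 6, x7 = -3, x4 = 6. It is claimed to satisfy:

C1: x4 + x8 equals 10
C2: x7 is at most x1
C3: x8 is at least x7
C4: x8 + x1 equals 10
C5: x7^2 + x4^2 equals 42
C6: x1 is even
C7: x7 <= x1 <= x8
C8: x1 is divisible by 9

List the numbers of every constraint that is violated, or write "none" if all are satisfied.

Violated: 5, 7, and 8.

C1: x4 + x8 = 6 + 4 = 10 — satisfied.
C2: x7 = -3, x1 = 6; -3 ≤ 6 — satisfied.
C3: x8 = 4, x7 = -3; 4 ≥ -3 — satisfied.
C4: x8 + x1 = 4 + 6 = 10 — satisfied.
C5: x7^2 + x4^2 = (-3)^2 + 6^2 = 9 + 36 = 45, not 42 — violated.
C6: x1 = 6 is even — satisfied.
C7: values -3, 6, 4; x1 = 6 is not <= x8 = 4 — violated.
C8: 6 = 9*0 + 6, so 9 does not divide 6 — violated.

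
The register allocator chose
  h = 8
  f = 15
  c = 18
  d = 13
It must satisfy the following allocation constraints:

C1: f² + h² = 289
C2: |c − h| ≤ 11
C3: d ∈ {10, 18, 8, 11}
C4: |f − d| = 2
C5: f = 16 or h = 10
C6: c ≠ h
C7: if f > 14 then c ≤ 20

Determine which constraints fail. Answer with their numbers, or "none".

C1: f² + h² = 15² + 8² = 225 + 64 = 289  holds
C2: |18 − 8| = 10; 10 ≤ 11  holds
C3: d = 13 is not in {10, 18, 8, 11}  fails
C4: |15 − 13| = 2  holds
C5: f = 15 ≠ 16 and h = 8 ≠ 10; both disjuncts false  fails
C6: c = 18, h = 8; distinct  holds
C7: f = 15 > 14, so we need c ≤ 20; c = 18 ≤ 20  holds

Violated: 3 and 5.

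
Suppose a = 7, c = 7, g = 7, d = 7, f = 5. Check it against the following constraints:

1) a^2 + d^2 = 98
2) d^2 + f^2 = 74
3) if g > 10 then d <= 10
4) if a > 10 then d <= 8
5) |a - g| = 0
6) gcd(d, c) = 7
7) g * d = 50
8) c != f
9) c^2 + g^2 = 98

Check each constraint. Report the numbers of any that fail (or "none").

1) a^2 + d^2 = 7^2 + 7^2 = 49 + 49 = 98  ✔
2) d^2 + f^2 = 7^2 + 5^2 = 49 + 25 = 74  ✔
3) g = 7, not > 10; antecedent false, conditional vacuously true  ✔
4) a = 7, not > 10; antecedent false, conditional vacuously true  ✔
5) |7 - 7| = 0  ✔
6) gcd(7, 7) = 7  ✔
7) g * d = 7 * 7 = 49, not 50  ✘
8) c = 7, f = 5; distinct  ✔
9) c^2 + g^2 = 7^2 + 7^2 = 49 + 49 = 98  ✔

Violated: 7.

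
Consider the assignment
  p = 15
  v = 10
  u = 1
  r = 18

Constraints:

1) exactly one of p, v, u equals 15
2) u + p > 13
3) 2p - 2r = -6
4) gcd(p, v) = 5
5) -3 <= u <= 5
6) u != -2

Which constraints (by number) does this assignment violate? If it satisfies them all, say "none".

1) p=15, v=10, u=1; 1 of them equals 15 — holds.
2) u + p = 1 + 15 = 16; 16 > 13 — holds.
3) 2p - 2r = 2(15) - 2(18) = -6 — holds.
4) gcd(15, 10) = 5 — holds.
5) u = 1 lies in [-3, 5] — holds.
6) u = 1, and 1 ≠ -2 — holds.

The assignment satisfies every constraint.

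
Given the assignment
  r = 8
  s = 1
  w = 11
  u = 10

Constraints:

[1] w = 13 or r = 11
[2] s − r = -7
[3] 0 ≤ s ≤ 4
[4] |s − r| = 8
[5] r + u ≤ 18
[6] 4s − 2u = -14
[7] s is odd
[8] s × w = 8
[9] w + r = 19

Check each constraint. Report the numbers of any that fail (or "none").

No — constraints 1, 4, 6, and 8 are not satisfied.

[1] w = 11 ≠ 13 and r = 8 ≠ 11; both disjuncts false — does not hold.
[2] s − r = 1 − 8 = -7 — holds.
[3] s = 1 lies in [0, 4] — holds.
[4] |1 − 8| = 7, not 8 — does not hold.
[5] r + u = 8 + 10 = 18; 18 ≤ 18 — holds.
[6] 4s − 2u = 4(1) − 2(10) = -16, not -14 — does not hold.
[7] s = 1 is odd — holds.
[8] s × w = 1 × 11 = 11, not 8 — does not hold.
[9] w + r = 11 + 8 = 19 — holds.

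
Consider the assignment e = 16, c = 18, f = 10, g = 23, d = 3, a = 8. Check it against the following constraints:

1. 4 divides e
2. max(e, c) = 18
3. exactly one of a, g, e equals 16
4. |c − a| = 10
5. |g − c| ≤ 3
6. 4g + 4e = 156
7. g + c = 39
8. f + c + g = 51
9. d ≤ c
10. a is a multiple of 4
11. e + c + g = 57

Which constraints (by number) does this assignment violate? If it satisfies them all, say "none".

1. 16 / 4 = 4, so 4 divides 16  yes
2. max(16, 18) = 18  yes
3. a=8, g=23, e=16; 1 of them equals 16  yes
4. |18 − 8| = 10  yes
5. |23 − 18| = 5; 5 > 3, exceeds bound 3  no
6. 4g + 4e = 4(23) + 4(16) = 156  yes
7. g + c = 23 + 18 = 41, not 39  no
8. f + c + g = 10 + 18 + 23 = 51  yes
9. d = 3, c = 18; 3 ≤ 18  yes
10. 8 / 4 = 2, so 4 divides 8  yes
11. e + c + g = 16 + 18 + 23 = 57  yes

No — constraints 5, 7 are not satisfied.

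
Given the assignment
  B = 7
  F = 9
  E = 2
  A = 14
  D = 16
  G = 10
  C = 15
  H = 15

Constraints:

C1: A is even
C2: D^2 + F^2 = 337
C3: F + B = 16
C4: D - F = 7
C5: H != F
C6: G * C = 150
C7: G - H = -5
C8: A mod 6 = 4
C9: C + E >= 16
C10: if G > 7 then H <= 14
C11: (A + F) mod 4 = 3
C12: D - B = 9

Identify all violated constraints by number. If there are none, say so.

C1: A = 14 is even — satisfied.
C2: D^2 + F^2 = 16^2 + 9^2 = 256 + 81 = 337 — satisfied.
C3: F + B = 9 + 7 = 16 — satisfied.
C4: D - F = 16 - 9 = 7 — satisfied.
C5: H = 15, F = 9; distinct — satisfied.
C6: G * C = 10 * 15 = 150 — satisfied.
C7: G - H = 10 - 15 = -5 — satisfied.
C8: 14 mod 6 = 2, not 4 — violated.
C9: C + E = 15 + 2 = 17; 17 ≥ 16 — satisfied.
C10: G = 10 > 7, so we need H ≤ 14; but H = 15 > 14 — violated.
C11: A + F = 23; 23 mod 4 = 3 — satisfied.
C12: D - B = 16 - 7 = 9 — satisfied.

Violated: 8, 10.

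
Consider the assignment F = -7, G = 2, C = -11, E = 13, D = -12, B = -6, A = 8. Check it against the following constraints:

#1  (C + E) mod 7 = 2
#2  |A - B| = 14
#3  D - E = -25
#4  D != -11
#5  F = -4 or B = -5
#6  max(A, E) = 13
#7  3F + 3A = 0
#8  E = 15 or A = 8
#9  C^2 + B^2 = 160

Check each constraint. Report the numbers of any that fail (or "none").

#1 C + E = 2; 2 mod 7 = 2  OK
#2 |8 - (-6)| = 14  OK
#3 D - E = -12 - 13 = -25  OK
#4 D = -12, and -12 ≠ -11  OK
#5 F = -7 ≠ -4 and B = -6 ≠ -5; both disjuncts false  FAIL
#6 max(8, 13) = 13  OK
#7 3F + 3A = 3(-7) + 3(8) = 3, not 0  FAIL
#8 E = 13 ≠ 15, but A = 8 = 8 (second disjunct)  OK
#9 C^2 + B^2 = (-11)^2 + (-6)^2 = 121 + 36 = 157, not 160  FAIL

Constraints 5, 7, and 9 do not hold.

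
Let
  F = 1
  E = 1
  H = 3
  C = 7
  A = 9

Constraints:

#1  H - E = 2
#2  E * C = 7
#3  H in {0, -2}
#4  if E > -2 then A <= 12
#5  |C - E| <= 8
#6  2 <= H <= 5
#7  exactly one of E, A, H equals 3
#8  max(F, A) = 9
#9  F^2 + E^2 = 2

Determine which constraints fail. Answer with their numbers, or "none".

#1 H - E = 3 - 1 = 2 — satisfied.
#2 E * C = 1 * 7 = 7 — satisfied.
#3 H = 3 is not in {0, -2} — violated.
#4 E = 1 > -2, so we need A ≤ 12; A = 9 ≤ 12 — satisfied.
#5 |7 - 1| = 6; 6 ≤ 8 — satisfied.
#6 H = 3 lies in [2, 5] — satisfied.
#7 E=1, A=9, H=3; 1 of them equals 3 — satisfied.
#8 max(1, 9) = 9 — satisfied.
#9 F^2 + E^2 = 1^2 + 1^2 = 1 + 1 = 2 — satisfied.

Violated: 3.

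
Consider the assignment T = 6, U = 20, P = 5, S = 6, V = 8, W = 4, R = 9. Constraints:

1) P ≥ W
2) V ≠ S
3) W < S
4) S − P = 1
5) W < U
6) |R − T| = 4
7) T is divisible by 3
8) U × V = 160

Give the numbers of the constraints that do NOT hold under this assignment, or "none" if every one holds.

Constraint 6 does not hold.

1) P = 5, W = 4; 5 ≥ 4  holds
2) V = 8, S = 6; distinct  holds
3) W = 4, S = 6; 4 < 6  holds
4) S − P = 6 − 5 = 1  holds
5) W = 4, U = 20; 4 < 20  holds
6) |9 − 6| = 3, not 4  fails
7) 6 / 3 = 2, so 3 divides 6  holds
8) U × V = 20 × 8 = 160  holds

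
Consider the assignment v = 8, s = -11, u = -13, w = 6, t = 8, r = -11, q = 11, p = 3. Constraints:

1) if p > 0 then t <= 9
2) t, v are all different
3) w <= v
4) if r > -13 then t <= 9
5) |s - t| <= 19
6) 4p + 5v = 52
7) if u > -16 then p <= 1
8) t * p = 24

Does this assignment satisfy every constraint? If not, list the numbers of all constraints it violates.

Violated: 2 and 7.

1) p = 3 > 0, so we need t ≤ 9; t = 8 ≤ 9 — holds.
2) t = v = 8, not all different — fails.
3) w = 6, v = 8; 6 ≤ 8 — holds.
4) r = -11 > -13, so we need t ≤ 9; t = 8 ≤ 9 — holds.
5) |-11 - 8| = 19; 19 ≤ 19 — holds.
6) 4p + 5v = 4(3) + 5(8) = 52 — holds.
7) u = -13 > -16, so we need p ≤ 1; but p = 3 > 1 — fails.
8) t * p = 8 * 3 = 24 — holds.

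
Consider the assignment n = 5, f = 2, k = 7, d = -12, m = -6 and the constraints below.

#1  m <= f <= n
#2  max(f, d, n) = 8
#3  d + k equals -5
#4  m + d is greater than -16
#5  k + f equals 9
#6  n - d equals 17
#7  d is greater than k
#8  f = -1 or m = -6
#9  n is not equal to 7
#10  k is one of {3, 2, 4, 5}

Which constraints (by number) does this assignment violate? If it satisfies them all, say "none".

Constraints 2, 4, 7, 10 do not hold.

#1 values -6 <= 2 <= 5 — holds.
#2 max(2, -12, 5) = 5, not 8 — fails.
#3 d + k = -12 + 7 = -5 — holds.
#4 m + d = -6 + (-12) = -18; -18 ≤ -16, bound -16 not met — fails.
#5 k + f = 7 + 2 = 9 — holds.
#6 n - d = 5 - (-12) = 17 — holds.
#7 d = -12, k = 7; -12 ≤ 7 (want >) — fails.
#8 f = 2 ≠ -1, but m = -6 = -6 (second disjunct) — holds.
#9 n = 5, and 5 ≠ 7 — holds.
#10 k = 7 is not in {3, 2, 4, 5} — fails.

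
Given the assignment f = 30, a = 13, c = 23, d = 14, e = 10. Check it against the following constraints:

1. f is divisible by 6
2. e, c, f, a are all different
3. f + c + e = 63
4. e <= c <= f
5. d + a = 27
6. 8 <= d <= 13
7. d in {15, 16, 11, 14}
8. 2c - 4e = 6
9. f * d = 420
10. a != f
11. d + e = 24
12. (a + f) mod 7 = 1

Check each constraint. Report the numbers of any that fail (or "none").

1. 30 / 6 = 5, so 6 divides 30 — holds.
2. values 10, 23, 30, 13 are pairwise distinct — holds.
3. f + c + e = 30 + 23 + 10 = 63 — holds.
4. values 10 <= 23 <= 30 — holds.
5. d + a = 14 + 13 = 27 — holds.
6. d = 14 is outside [8, 13] — fails.
7. d = 14 is in {15, 16, 11, 14} — holds.
8. 2c - 4e = 2(23) - 4(10) = 6 — holds.
9. f * d = 30 * 14 = 420 — holds.
10. a = 13, f = 30; distinct — holds.
11. d + e = 14 + 10 = 24 — holds.
12. a + f = 43; 43 mod 7 = 1 — holds.

No — constraint 6 is not satisfied.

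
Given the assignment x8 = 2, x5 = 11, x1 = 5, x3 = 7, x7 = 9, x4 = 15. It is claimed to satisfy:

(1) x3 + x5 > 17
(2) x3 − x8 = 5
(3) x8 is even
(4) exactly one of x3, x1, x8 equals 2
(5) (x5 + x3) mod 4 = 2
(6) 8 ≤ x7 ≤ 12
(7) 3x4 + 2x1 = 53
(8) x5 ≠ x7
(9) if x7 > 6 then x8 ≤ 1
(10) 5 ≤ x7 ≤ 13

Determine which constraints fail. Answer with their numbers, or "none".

(1) x3 + x5 = 7 + 11 = 18; 18 > 17 — holds.
(2) x3 − x8 = 7 − 2 = 5 — holds.
(3) x8 = 2 is even — holds.
(4) x3=7, x1=5, x8=2; 1 of them equals 2 — holds.
(5) x5 + x3 = 18; 18 mod 4 = 2 — holds.
(6) x7 = 9 lies in [8, 12] — holds.
(7) 3x4 + 2x1 = 3(15) + 2(5) = 55, not 53 — fails.
(8) x5 = 11, x7 = 9; distinct — holds.
(9) x7 = 9 > 6, so we need x8 ≤ 1; but x8 = 2 > 1 — fails.
(10) x7 = 9 lies in [5, 13] — holds.

Constraints 7 and 9 are violated.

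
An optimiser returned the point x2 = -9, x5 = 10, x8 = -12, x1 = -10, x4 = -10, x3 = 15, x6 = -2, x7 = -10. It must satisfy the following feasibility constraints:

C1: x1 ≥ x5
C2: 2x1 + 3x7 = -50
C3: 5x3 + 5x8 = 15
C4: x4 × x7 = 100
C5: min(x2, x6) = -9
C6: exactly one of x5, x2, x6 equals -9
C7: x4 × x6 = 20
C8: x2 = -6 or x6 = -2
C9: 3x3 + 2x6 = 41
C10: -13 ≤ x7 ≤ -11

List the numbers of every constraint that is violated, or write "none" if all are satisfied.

Constraints 1, 10 do not hold.

C1: x1 = -10, x5 = 10; -10 < 10 (want ≥)  no
C2: 2x1 + 3x7 = 2(-10) + 3(-10) = -50  yes
C3: 5x3 + 5x8 = 5(15) + 5(-12) = 15  yes
C4: x4 × x7 = -10 × (-10) = 100  yes
C5: min(-9, -2) = -9  yes
C6: x5=10, x2=-9, x6=-2; 1 of them equals -9  yes
C7: x4 × x6 = -10 × (-2) = 20  yes
C8: x2 = -9 ≠ -6, but x6 = -2 = -2 (second disjunct)  yes
C9: 3x3 + 2x6 = 3(15) + 2(-2) = 41  yes
C10: x7 = -10 is outside [-13, -11]  no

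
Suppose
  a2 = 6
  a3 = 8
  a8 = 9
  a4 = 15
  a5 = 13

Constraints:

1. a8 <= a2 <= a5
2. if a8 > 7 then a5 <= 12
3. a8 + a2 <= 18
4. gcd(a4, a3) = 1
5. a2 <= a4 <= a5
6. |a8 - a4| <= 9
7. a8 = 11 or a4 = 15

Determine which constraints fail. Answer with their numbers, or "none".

1. values 9, 6, 13; a8 = 9 is not <= a2 = 6 — violated.
2. a8 = 9 > 7, so we need a5 ≤ 12; but a5 = 13 > 12 — violated.
3. a8 + a2 = 9 + 6 = 15; 15 ≤ 18 — OK.
4. gcd(15, 8) = 1 — OK.
5. values 6, 15, 13; a4 = 15 is not <= a5 = 13 — violated.
6. |9 - 15| = 6; 6 ≤ 9 — OK.
7. a8 = 9 ≠ 11, but a4 = 15 = 15 (second disjunct) — OK.

Constraints 1, 2, and 5 do not hold.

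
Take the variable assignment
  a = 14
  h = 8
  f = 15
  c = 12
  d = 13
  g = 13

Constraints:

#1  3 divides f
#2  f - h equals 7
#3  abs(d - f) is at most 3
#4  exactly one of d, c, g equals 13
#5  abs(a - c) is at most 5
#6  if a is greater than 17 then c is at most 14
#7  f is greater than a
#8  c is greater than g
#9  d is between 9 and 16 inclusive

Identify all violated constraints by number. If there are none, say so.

The assignment fails constraints 4 and 8.

#1 15 / 3 = 5, so 3 divides 15  ✓
#2 f - h = 15 - 8 = 7  ✓
#3 abs(13 - 15) = 2; 2 ≤ 3  ✓
#4 d=13, c=12, g=13; 2 of them equal 13, not exactly one  ✗
#5 abs(14 - 12) = 2; 2 ≤ 5  ✓
#6 a = 14, not > 17; antecedent false, conditional vacuously true  ✓
#7 f = 15, a = 14; 15 > 14  ✓
#8 c = 12, g = 13; 12 ≤ 13 (want >)  ✗
#9 d = 13 lies in [9, 16]  ✓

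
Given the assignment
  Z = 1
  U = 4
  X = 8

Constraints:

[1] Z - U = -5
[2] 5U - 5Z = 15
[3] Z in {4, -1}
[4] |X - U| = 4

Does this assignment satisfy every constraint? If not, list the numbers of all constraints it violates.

Constraints 1 and 3 are violated.

[1] Z - U = 1 - 4 = -3, not -5 — fails.
[2] 5U - 5Z = 5(4) - 5(1) = 15 — holds.
[3] Z = 1 is not in {4, -1} — fails.
[4] |8 - 4| = 4 — holds.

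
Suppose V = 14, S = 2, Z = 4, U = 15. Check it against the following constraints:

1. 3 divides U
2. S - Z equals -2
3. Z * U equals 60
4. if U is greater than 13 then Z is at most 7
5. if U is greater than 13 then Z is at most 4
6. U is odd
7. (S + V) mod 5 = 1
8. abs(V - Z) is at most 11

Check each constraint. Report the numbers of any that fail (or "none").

1. 15 / 3 = 5, so 3 divides 15 — holds.
2. S - Z = 2 - 4 = -2 — holds.
3. Z * U = 4 * 15 = 60 — holds.
4. U = 15 > 13, so we need Z ≤ 7; Z = 4 ≤ 7 — holds.
5. U = 15 > 13, so we need Z ≤ 4; Z = 4 ≤ 4 — holds.
6. U = 15 is odd — holds.
7. S + V = 16; 16 mod 5 = 1 — holds.
8. abs(14 - 4) = 10; 10 ≤ 11 — holds.

Yes — all constraints hold.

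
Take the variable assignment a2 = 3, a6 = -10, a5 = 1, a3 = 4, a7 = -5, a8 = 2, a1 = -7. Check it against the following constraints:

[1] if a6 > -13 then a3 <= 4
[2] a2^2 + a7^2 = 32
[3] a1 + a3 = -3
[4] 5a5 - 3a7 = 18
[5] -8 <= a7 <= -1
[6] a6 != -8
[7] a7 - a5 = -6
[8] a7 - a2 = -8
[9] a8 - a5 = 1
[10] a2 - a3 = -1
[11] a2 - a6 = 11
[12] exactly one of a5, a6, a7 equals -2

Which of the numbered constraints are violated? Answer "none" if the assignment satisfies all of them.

[1] a6 = -10 > -13, so we need a3 ≤ 4; a3 = 4 ≤ 4  OK
[2] a2^2 + a7^2 = 3^2 + (-5)^2 = 9 + 25 = 34, not 32  FAIL
[3] a1 + a3 = -7 + 4 = -3  OK
[4] 5a5 - 3a7 = 5(1) - 3(-5) = 20, not 18  FAIL
[5] a7 = -5 lies in [-8, -1]  OK
[6] a6 = -10, and -10 ≠ -8  OK
[7] a7 - a5 = -5 - 1 = -6  OK
[8] a7 - a2 = -5 - 3 = -8  OK
[9] a8 - a5 = 2 - 1 = 1  OK
[10] a2 - a3 = 3 - 4 = -1  OK
[11] a2 - a6 = 3 - (-10) = 13, not 11  FAIL
[12] a5=1, a6=-10, a7=-5; 0 of them equal -2, not exactly one  FAIL

Constraints 2, 4, 11, and 12 do not hold.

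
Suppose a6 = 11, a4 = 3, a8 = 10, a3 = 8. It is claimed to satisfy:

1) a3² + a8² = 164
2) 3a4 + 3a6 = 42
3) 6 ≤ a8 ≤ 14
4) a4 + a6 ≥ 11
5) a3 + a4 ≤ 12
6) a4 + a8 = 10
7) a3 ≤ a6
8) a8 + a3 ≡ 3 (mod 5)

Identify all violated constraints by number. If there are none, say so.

1) a3² + a8² = 8² + 10² = 64 + 100 = 164  ✓
2) 3a4 + 3a6 = 3(3) + 3(11) = 42  ✓
3) a8 = 10 lies in [6, 14]  ✓
4) a4 + a6 = 3 + 11 = 14; 14 ≥ 11  ✓
5) a3 + a4 = 8 + 3 = 11; 11 ≤ 12  ✓
6) a4 + a8 = 3 + 10 = 13, not 10  ✗
7) a3 = 8, a6 = 11; 8 ≤ 11  ✓
8) a8 + a3 = 18; 18 mod 5 = 3  ✓

Violated: 6.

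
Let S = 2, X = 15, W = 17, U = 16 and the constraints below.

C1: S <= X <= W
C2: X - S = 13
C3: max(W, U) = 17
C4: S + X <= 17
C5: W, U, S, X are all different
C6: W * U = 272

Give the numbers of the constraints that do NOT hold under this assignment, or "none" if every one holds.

All constraints are satisfied.

C1: values 2 <= 15 <= 17  ✓
C2: X - S = 15 - 2 = 13  ✓
C3: max(17, 16) = 17  ✓
C4: S + X = 2 + 15 = 17; 17 ≤ 17  ✓
C5: values 17, 16, 2, 15 are pairwise distinct  ✓
C6: W * U = 17 * 16 = 272  ✓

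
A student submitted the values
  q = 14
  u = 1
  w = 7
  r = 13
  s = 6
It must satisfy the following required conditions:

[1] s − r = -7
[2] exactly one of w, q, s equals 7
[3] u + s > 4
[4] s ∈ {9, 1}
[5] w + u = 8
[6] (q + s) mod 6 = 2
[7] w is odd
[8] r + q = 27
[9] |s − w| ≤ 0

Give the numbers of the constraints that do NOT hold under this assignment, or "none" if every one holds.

[1] s − r = 6 − 13 = -7 — holds.
[2] w=7, q=14, s=6; 1 of them equals 7 — holds.
[3] u + s = 1 + 6 = 7; 7 > 4 — holds.
[4] s = 6 is not in {9, 1} — does not hold.
[5] w + u = 7 + 1 = 8 — holds.
[6] q + s = 20; 20 mod 6 = 2 — holds.
[7] w = 7 is odd — holds.
[8] r + q = 13 + 14 = 27 — holds.
[9] |6 − 7| = 1; 1 > 0, exceeds bound 0 — does not hold.

Constraints 4 and 9 do not hold.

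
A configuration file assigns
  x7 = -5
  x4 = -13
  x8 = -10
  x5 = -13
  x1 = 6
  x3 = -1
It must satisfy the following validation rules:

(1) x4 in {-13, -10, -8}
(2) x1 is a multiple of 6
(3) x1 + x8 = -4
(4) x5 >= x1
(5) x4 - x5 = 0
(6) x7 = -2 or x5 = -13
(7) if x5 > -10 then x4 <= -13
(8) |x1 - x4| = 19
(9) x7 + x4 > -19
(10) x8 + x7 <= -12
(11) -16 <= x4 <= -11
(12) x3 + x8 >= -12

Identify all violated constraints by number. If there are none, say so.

(1) x4 = -13 is in {-13, -10, -8}  true
(2) 6 / 6 = 1, so 6 divides 6  true
(3) x1 + x8 = 6 + (-10) = -4  true
(4) x5 = -13, x1 = 6; -13 < 6 (want ≥)  false
(5) x4 - x5 = -13 - (-13) = 0  true
(6) x7 = -5 ≠ -2, but x5 = -13 = -13 (second disjunct)  true
(7) x5 = -13, not > -10; antecedent false, conditional vacuously true  true
(8) |6 - (-13)| = 19  true
(9) x7 + x4 = -5 + (-13) = -18; -18 > -19  true
(10) x8 + x7 = -10 + (-5) = -15; -15 ≤ -12  true
(11) x4 = -13 lies in [-16, -11]  true
(12) x3 + x8 = -1 + (-10) = -11; -11 ≥ -12  true

Constraint 4 is violated.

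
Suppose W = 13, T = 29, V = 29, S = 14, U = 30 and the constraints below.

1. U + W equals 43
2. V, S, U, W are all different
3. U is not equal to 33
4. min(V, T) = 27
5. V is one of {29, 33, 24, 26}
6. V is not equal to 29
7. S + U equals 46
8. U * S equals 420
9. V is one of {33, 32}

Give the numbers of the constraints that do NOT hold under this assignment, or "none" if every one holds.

Constraints 4, 6, 7, and 9 are violated.

1. U + W = 30 + 13 = 43 — holds.
2. values 29, 14, 30, 13 are pairwise distinct — holds.
3. U = 30, and 30 ≠ 33 — holds.
4. min(29, 29) = 29, not 27 — does not hold.
5. V = 29 is in {29, 33, 24, 26} — holds.
6. V = 29, but 29 is required to differ — does not hold.
7. S + U = 14 + 30 = 44, not 46 — does not hold.
8. U * S = 30 * 14 = 420 — holds.
9. V = 29 is not in {33, 32} — does not hold.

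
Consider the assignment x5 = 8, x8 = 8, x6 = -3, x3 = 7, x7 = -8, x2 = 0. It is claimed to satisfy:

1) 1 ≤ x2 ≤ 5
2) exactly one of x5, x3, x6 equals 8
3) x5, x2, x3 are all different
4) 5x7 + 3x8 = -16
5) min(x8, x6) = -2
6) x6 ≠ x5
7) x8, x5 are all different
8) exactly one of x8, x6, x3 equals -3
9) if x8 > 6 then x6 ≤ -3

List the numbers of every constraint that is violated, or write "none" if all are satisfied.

Violated: 1, 5, 7.

1) x2 = 0 is outside [1, 5] — violated.
2) x5=8, x3=7, x6=-3; 1 of them equals 8 — satisfied.
3) values 8, 0, 7 are pairwise distinct — satisfied.
4) 5x7 + 3x8 = 5(-8) + 3(8) = -16 — satisfied.
5) min(8, -3) = -3, not -2 — violated.
6) x6 = -3, x5 = 8; distinct — satisfied.
7) x8 = x5 = 8, not all different — violated.
8) x8=8, x6=-3, x3=7; 1 of them equals -3 — satisfied.
9) x8 = 8 > 6, so we need x6 ≤ -3; x6 = -3 ≤ -3 — satisfied.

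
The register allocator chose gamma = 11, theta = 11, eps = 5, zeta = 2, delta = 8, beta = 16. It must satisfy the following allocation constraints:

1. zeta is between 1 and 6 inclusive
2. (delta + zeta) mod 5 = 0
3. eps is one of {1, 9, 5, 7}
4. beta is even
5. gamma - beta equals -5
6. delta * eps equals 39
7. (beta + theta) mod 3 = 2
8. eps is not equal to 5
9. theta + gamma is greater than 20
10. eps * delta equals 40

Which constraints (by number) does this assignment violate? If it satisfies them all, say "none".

No — constraints 6, 7, 8 are not satisfied.

1. zeta = 2 lies in [1, 6] — holds.
2. delta + zeta = 10; 10 mod 5 = 0 — holds.
3. eps = 5 is in {1, 9, 5, 7} — holds.
4. beta = 16 is even — holds.
5. gamma - beta = 11 - 16 = -5 — holds.
6. delta * eps = 8 * 5 = 40, not 39 — fails.
7. beta + theta = 27; 27 mod 3 = 0, not 2 — fails.
8. eps = 5, but 5 is required to differ — fails.
9. theta + gamma = 11 + 11 = 22; 22 > 20 — holds.
10. eps * delta = 5 * 8 = 40 — holds.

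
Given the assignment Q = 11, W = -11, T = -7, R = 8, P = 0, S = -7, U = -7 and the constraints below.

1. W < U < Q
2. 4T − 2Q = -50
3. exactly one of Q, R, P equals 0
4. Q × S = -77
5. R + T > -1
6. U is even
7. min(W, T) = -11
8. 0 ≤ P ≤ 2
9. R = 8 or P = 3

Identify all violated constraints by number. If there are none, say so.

Constraint 6 does not hold.

1. values -11 < -7 < 11 — satisfied.
2. 4T − 2Q = 4(-7) − 2(11) = -50 — satisfied.
3. Q=11, R=8, P=0; 1 of them equals 0 — satisfied.
4. Q × S = 11 × (-7) = -77 — satisfied.
5. R + T = 8 + (-7) = 1; 1 > -1 — satisfied.
6. U = -7 is odd — violated.
7. min(-11, -7) = -11 — satisfied.
8. P = 0 lies in [0, 2] — satisfied.
9. R = 8 = 8 (first disjunct) — satisfied.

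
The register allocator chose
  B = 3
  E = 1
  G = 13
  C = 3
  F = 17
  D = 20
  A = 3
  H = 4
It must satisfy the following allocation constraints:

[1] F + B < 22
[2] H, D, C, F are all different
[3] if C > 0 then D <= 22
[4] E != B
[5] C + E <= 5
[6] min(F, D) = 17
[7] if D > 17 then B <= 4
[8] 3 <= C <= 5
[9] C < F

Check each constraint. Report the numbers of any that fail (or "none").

[1] F + B = 17 + 3 = 20; 20 < 22 — satisfied.
[2] values 4, 20, 3, 17 are pairwise distinct — satisfied.
[3] C = 3 > 0, so we need D ≤ 22; D = 20 ≤ 22 — satisfied.
[4] E = 1, B = 3; distinct — satisfied.
[5] C + E = 3 + 1 = 4; 4 ≤ 5 — satisfied.
[6] min(17, 20) = 17 — satisfied.
[7] D = 20 > 17, so we need B ≤ 4; B = 3 ≤ 4 — satisfied.
[8] C = 3 lies in [3, 5] — satisfied.
[9] C = 3, F = 17; 3 < 17 — satisfied.

No violations.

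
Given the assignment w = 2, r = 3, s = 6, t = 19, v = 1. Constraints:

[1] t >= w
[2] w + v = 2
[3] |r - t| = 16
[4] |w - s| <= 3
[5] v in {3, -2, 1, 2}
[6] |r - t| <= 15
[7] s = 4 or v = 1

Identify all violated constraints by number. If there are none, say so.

[1] t = 19, w = 2; 19 ≥ 2 — holds.
[2] w + v = 2 + 1 = 3, not 2 — does not hold.
[3] |3 - 19| = 16 — holds.
[4] |2 - 6| = 4; 4 > 3, exceeds bound 3 — does not hold.
[5] v = 1 is in {3, -2, 1, 2} — holds.
[6] |3 - 19| = 16; 16 > 15, exceeds bound 15 — does not hold.
[7] s = 6 ≠ 4, but v = 1 = 1 (second disjunct) — holds.

Constraints 2, 4, and 6 do not hold.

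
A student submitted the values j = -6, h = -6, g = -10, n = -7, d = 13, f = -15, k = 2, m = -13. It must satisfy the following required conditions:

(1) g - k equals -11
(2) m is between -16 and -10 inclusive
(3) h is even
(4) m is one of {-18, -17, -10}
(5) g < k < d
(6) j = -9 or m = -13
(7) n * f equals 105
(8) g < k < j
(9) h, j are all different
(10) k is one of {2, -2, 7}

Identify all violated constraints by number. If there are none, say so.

(1) g - k = -10 - 2 = -12, not -11 — violated.
(2) m = -13 lies in [-16, -10] — OK.
(3) h = -6 is even — OK.
(4) m = -13 is not in {-18, -17, -10} — violated.
(5) values -10 < 2 < 13 — OK.
(6) j = -6 ≠ -9, but m = -13 = -13 (second disjunct) — OK.
(7) n * f = -7 * (-15) = 105 — OK.
(8) values -10, 2, -6; k = 2 is not < j = -6 — violated.
(9) h = j = -6, not all different — violated.
(10) k = 2 is in {2, -2, 7} — OK.

The assignment fails constraints 1, 4, 8, and 9.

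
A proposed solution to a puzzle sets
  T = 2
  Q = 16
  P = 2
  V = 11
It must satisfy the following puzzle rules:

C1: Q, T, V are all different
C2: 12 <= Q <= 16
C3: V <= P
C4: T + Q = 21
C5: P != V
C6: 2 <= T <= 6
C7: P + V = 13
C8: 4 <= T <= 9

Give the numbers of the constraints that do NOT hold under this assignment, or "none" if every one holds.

The assignment fails constraints 3, 4, and 8.

C1: values 16, 2, 11 are pairwise distinct  true
C2: Q = 16 lies in [12, 16]  true
C3: V = 11, P = 2; 11 > 2 (want ≤)  false
C4: T + Q = 2 + 16 = 18, not 21  false
C5: P = 2, V = 11; distinct  true
C6: T = 2 lies in [2, 6]  true
C7: P + V = 2 + 11 = 13  true
C8: T = 2 is outside [4, 9]  false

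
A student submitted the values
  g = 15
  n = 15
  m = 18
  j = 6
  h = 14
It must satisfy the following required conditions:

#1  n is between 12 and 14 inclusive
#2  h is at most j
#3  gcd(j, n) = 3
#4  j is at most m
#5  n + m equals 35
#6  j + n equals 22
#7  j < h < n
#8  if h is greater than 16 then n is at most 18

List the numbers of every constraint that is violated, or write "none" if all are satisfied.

Violated: 1, 2, 5, 6.

#1 n = 15 is outside [12, 14]  FAIL
#2 h = 14, j = 6; 14 > 6 (want ≤)  FAIL
#3 gcd(6, 15) = 3  OK
#4 j = 6, m = 18; 6 ≤ 18  OK
#5 n + m = 15 + 18 = 33, not 35  FAIL
#6 j + n = 6 + 15 = 21, not 22  FAIL
#7 values 6 < 14 < 15  OK
#8 h = 14, not > 16; antecedent false, conditional vacuously true  OK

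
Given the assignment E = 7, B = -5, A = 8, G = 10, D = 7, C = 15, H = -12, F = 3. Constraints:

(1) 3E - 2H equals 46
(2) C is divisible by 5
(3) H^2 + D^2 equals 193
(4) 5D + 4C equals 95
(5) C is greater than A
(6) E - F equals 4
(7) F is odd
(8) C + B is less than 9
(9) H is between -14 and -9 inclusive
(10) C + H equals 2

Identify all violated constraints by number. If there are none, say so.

Violated: 1, 8, and 10.

(1) 3E - 2H = 3(7) - 2(-12) = 45, not 46  no
(2) 15 / 5 = 3, so 5 divides 15  yes
(3) H^2 + D^2 = (-12)^2 + 7^2 = 144 + 49 = 193  yes
(4) 5D + 4C = 5(7) + 4(15) = 95  yes
(5) C = 15, A = 8; 15 > 8  yes
(6) E - F = 7 - 3 = 4  yes
(7) F = 3 is odd  yes
(8) C + B = 15 + (-5) = 10; 10 ≥ 9, bound 9 not met  no
(9) H = -12 lies in [-14, -9]  yes
(10) C + H = 15 + (-12) = 3, not 2  no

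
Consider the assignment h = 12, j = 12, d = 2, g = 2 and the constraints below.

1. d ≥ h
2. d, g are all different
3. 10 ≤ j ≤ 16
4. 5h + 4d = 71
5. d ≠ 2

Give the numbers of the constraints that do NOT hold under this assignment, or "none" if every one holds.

The assignment fails constraints 1, 2, 4, and 5.

1. d = 2, h = 12; 2 < 12 (want ≥)  ✗
2. d = g = 2, not all different  ✗
3. j = 12 lies in [10, 16]  ✓
4. 5h + 4d = 5(12) + 4(2) = 68, not 71  ✗
5. d = 2, but 2 is required to differ  ✗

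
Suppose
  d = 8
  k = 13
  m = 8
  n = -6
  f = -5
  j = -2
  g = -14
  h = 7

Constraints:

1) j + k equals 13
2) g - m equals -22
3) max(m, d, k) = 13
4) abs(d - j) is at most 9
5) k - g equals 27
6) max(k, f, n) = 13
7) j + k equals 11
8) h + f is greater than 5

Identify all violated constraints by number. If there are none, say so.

No — constraints 1, 4, 8 are not satisfied.

1) j + k = -2 + 13 = 11, not 13 — fails.
2) g - m = -14 - 8 = -22 — holds.
3) max(8, 8, 13) = 13 — holds.
4) abs(8 - (-2)) = 10; 10 > 9, exceeds bound 9 — fails.
5) k - g = 13 - (-14) = 27 — holds.
6) max(13, -5, -6) = 13 — holds.
7) j + k = -2 + 13 = 11 — holds.
8) h + f = 7 + (-5) = 2; 2 ≤ 5, bound 5 not met — fails.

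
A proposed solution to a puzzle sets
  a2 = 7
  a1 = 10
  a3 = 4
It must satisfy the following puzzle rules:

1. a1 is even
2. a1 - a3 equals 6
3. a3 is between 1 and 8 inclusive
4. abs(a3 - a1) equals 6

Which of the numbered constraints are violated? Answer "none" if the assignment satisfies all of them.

The assignment satisfies every constraint.

1. a1 = 10 is even — OK.
2. a1 - a3 = 10 - 4 = 6 — OK.
3. a3 = 4 lies in [1, 8] — OK.
4. abs(4 - 10) = 6 — OK.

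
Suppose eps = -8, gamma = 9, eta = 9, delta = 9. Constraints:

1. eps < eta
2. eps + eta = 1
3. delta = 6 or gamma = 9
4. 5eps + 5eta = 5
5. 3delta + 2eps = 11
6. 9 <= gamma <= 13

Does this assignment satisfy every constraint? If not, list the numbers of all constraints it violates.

1. eps = -8, eta = 9; -8 < 9 — OK.
2. eps + eta = -8 + 9 = 1 — OK.
3. delta = 9 ≠ 6, but gamma = 9 = 9 (second disjunct) — OK.
4. 5eps + 5eta = 5(-8) + 5(9) = 5 — OK.
5. 3delta + 2eps = 3(9) + 2(-8) = 11 — OK.
6. gamma = 9 lies in [9, 13] — OK.

No violations.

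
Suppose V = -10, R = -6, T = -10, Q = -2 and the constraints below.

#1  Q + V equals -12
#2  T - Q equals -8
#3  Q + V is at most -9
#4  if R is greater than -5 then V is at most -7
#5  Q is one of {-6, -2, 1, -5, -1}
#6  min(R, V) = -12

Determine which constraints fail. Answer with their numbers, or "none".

Violated: 6.

#1 Q + V = -2 + (-10) = -12 — holds.
#2 T - Q = -10 - (-2) = -8 — holds.
#3 Q + V = -2 + (-10) = -12; -12 ≤ -9 — holds.
#4 R = -6, not > -5; antecedent false, conditional vacuously true — holds.
#5 Q = -2 is in {-6, -2, 1, -5, -1} — holds.
#6 min(-6, -10) = -10, not -12 — fails.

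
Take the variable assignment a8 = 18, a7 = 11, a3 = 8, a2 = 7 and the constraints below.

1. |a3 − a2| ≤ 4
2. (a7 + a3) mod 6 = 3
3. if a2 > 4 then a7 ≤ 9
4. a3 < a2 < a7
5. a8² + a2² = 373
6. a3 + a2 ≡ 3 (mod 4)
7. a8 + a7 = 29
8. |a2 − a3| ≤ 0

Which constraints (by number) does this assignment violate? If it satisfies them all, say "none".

The assignment fails constraints 2, 3, 4, 8.

1. |8 − 7| = 1; 1 ≤ 4  true
2. a7 + a3 = 19; 19 mod 6 = 1, not 3  false
3. a2 = 7 > 4, so we need a7 ≤ 9; but a7 = 11 > 9  false
4. values 8, 7, 11; a3 = 8 is not < a2 = 7  false
5. a8² + a2² = 18² + 7² = 324 + 49 = 373  true
6. a3 + a2 = 15; 15 mod 4 = 3  true
7. a8 + a7 = 18 + 11 = 29  true
8. |7 − 8| = 1; 1 > 0, exceeds bound 0  false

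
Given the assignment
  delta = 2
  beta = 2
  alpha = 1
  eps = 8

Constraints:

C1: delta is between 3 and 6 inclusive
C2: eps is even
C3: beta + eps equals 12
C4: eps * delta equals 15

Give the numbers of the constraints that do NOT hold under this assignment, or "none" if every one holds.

Violated: 1, 3, and 4.

C1: delta = 2 is outside [3, 6] — violated.
C2: eps = 8 is even — OK.
C3: beta + eps = 2 + 8 = 10, not 12 — violated.
C4: eps * delta = 8 * 2 = 16, not 15 — violated.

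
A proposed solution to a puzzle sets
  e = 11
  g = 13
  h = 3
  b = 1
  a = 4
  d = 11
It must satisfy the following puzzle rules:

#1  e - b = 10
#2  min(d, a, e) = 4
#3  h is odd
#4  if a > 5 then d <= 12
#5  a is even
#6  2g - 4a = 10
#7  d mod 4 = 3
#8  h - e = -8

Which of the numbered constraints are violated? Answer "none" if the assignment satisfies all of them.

No violations.

#1 e - b = 11 - 1 = 10 — satisfied.
#2 min(11, 4, 11) = 4 — satisfied.
#3 h = 3 is odd — satisfied.
#4 a = 4, not > 5; antecedent false, conditional vacuously true — satisfied.
#5 a = 4 is even — satisfied.
#6 2g - 4a = 2(13) - 4(4) = 10 — satisfied.
#7 11 mod 4 = 3 — satisfied.
#8 h - e = 3 - 11 = -8 — satisfied.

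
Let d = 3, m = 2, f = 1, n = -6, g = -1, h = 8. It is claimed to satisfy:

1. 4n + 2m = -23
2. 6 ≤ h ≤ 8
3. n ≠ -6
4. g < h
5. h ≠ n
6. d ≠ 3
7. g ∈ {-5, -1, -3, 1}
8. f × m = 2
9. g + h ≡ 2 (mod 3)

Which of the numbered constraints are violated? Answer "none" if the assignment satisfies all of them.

1. 4n + 2m = 4(-6) + 2(2) = -20, not -23  false
2. h = 8 lies in [6, 8]  true
3. n = -6, but -6 is required to differ  false
4. g = -1, h = 8; -1 < 8  true
5. h = 8, n = -6; distinct  true
6. d = 3, but 3 is required to differ  false
7. g = -1 is in {-5, -1, -3, 1}  true
8. f × m = 1 × 2 = 2  true
9. g + h = 7; 7 mod 3 = 1, not 2  false

No — constraints 1, 3, 6, and 9 are not satisfied.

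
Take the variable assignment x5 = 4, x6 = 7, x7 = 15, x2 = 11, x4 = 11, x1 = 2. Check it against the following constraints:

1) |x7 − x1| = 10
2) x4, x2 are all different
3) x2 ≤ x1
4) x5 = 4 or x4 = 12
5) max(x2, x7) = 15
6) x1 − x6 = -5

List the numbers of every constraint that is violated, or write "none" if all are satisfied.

Constraints 1, 2, 3 do not hold.

1) |15 − 2| = 13, not 10 — fails.
2) x4 = x2 = 11, not all different — fails.
3) x2 = 11, x1 = 2; 11 > 2 (want ≤) — fails.
4) x5 = 4 = 4 (first disjunct) — holds.
5) max(11, 15) = 15 — holds.
6) x1 − x6 = 2 − 7 = -5 — holds.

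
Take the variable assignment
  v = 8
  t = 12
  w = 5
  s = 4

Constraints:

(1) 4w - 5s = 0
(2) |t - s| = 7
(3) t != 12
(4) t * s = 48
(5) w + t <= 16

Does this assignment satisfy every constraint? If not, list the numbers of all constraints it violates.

(1) 4w - 5s = 4(5) - 5(4) = 0 — holds.
(2) |12 - 4| = 8, not 7 — does not hold.
(3) t = 12, but 12 is required to differ — does not hold.
(4) t * s = 12 * 4 = 48 — holds.
(5) w + t = 5 + 12 = 17; 17 > 16, bound 16 not met — does not hold.

Constraints 2, 3, and 5 are violated.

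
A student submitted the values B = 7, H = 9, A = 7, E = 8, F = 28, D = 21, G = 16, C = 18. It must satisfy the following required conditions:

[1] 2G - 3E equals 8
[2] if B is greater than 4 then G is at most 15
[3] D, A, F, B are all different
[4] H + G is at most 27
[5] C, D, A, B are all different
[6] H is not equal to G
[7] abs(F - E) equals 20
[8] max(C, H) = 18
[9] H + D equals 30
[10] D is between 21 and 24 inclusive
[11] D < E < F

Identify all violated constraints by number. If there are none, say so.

[1] 2G - 3E = 2(16) - 3(8) = 8  holds
[2] B = 7 > 4, so we need G ≤ 15; but G = 16 > 15  fails
[3] A = B = 7, not all different  fails
[4] H + G = 9 + 16 = 25; 25 ≤ 27  holds
[5] A = B = 7, not all different  fails
[6] H = 9, G = 16; distinct  holds
[7] abs(28 - 8) = 20  holds
[8] max(18, 9) = 18  holds
[9] H + D = 9 + 21 = 30  holds
[10] D = 21 lies in [21, 24]  holds
[11] values 21, 8, 28; D = 21 is not < E = 8  fails

No — constraints 2, 3, 5, 11 are not satisfied.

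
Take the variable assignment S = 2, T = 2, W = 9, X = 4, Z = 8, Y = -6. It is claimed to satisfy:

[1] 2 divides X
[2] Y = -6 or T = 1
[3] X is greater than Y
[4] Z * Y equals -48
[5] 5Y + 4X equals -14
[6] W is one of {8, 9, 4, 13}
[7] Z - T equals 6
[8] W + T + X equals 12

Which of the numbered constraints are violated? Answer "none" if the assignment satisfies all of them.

[1] 4 / 2 = 2, so 2 divides 4  OK
[2] Y = -6 = -6 (first disjunct)  OK
[3] X = 4, Y = -6; 4 > -6  OK
[4] Z * Y = 8 * (-6) = -48  OK
[5] 5Y + 4X = 5(-6) + 4(4) = -14  OK
[6] W = 9 is in {8, 9, 4, 13}  OK
[7] Z - T = 8 - 2 = 6  OK
[8] W + T + X = 9 + 2 + 4 = 15, not 12  FAIL

Constraint 8 does not hold.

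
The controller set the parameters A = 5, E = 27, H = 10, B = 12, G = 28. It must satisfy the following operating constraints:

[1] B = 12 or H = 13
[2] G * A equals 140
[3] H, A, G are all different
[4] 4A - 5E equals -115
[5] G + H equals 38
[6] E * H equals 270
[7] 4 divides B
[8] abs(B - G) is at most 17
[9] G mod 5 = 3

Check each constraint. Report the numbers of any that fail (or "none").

[1] B = 12 = 12 (first disjunct)  holds
[2] G * A = 28 * 5 = 140  holds
[3] values 10, 5, 28 are pairwise distinct  holds
[4] 4A - 5E = 4(5) - 5(27) = -115  holds
[5] G + H = 28 + 10 = 38  holds
[6] E * H = 27 * 10 = 270  holds
[7] 12 / 4 = 3, so 4 divides 12  holds
[8] abs(12 - 28) = 16; 16 ≤ 17  holds
[9] 28 mod 5 = 3  holds

All constraints are satisfied.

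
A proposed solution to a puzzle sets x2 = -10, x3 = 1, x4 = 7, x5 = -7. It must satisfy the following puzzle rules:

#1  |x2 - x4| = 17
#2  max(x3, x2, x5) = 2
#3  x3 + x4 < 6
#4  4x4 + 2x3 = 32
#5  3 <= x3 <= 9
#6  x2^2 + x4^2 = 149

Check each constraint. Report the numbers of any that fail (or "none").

Violated: 2, 3, 4, 5.

#1 |-10 - 7| = 17 — holds.
#2 max(1, -10, -7) = 1, not 2 — does not hold.
#3 x3 + x4 = 1 + 7 = 8; 8 ≥ 6, bound 6 not met — does not hold.
#4 4x4 + 2x3 = 4(7) + 2(1) = 30, not 32 — does not hold.
#5 x3 = 1 is outside [3, 9] — does not hold.
#6 x2^2 + x4^2 = (-10)^2 + 7^2 = 100 + 49 = 149 — holds.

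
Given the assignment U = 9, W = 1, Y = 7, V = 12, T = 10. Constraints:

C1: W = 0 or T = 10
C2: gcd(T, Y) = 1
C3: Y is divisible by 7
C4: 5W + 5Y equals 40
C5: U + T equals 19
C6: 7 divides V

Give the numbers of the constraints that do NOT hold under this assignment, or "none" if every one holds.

C1: W = 1 ≠ 0, but T = 10 = 10 (second disjunct) — holds.
C2: gcd(10, 7) = 1 — holds.
C3: 7 / 7 = 1, so 7 divides 7 — holds.
C4: 5W + 5Y = 5(1) + 5(7) = 40 — holds.
C5: U + T = 9 + 10 = 19 — holds.
C6: 12 = 7*1 + 5, so 7 does not divide 12 — fails.

The assignment fails constraint 6.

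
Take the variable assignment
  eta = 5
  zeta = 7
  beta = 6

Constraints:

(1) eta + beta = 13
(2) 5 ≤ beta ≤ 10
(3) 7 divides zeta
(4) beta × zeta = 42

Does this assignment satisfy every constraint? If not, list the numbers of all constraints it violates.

(1) eta + beta = 5 + 6 = 11, not 13  ✗
(2) beta = 6 lies in [5, 10]  ✓
(3) 7 / 7 = 1, so 7 divides 7  ✓
(4) beta × zeta = 6 × 7 = 42  ✓

Constraint 1 does not hold.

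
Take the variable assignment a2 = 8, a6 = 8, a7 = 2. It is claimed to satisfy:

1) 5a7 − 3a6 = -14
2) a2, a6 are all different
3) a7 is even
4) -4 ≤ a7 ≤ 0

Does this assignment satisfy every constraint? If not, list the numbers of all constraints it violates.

1) 5a7 − 3a6 = 5(2) − 3(8) = -14 — holds.
2) a2 = a6 = 8, not all different — does not hold.
3) a7 = 2 is even — holds.
4) a7 = 2 is outside [-4, 0] — does not hold.

Constraints 2, 4 are violated.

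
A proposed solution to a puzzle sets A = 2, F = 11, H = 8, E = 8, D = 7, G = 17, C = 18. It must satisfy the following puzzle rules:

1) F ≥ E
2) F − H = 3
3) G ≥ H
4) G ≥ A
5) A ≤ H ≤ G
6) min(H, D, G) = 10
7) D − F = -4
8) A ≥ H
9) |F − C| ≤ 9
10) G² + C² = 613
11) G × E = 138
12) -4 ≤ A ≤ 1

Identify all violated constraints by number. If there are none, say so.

1) F = 11, E = 8; 11 ≥ 8 — satisfied.
2) F − H = 11 − 8 = 3 — satisfied.
3) G = 17, H = 8; 17 ≥ 8 — satisfied.
4) G = 17, A = 2; 17 ≥ 2 — satisfied.
5) values 2 ≤ 8 ≤ 17 — satisfied.
6) min(8, 7, 17) = 7, not 10 — violated.
7) D − F = 7 − 11 = -4 — satisfied.
8) A = 2, H = 8; 2 < 8 (want ≥) — violated.
9) |11 − 18| = 7; 7 ≤ 9 — satisfied.
10) G² + C² = 17² + 18² = 289 + 324 = 613 — satisfied.
11) G × E = 17 × 8 = 136, not 138 — violated.
12) A = 2 is outside [-4, 1] — violated.

The assignment fails constraints 6, 8, 11, and 12.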